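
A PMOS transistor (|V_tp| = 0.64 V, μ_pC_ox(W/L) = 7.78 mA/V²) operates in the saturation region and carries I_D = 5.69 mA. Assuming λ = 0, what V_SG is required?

In saturation I_D = ½ k_p (V_SG − |V_tp|)², so V_SG − |V_tp| = √(2 I_D / k_p) = √(2 × 5.69 / 7.78) = 1.21 V.
V_SG = 0.64 + 1.21 = 1.85 V.

V_SG = 1.85 V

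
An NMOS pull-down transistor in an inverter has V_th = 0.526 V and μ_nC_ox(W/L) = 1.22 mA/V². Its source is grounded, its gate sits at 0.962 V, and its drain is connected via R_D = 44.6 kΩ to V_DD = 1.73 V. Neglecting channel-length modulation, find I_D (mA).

I_D = 0.0371 mA

V_GS = V_G = 0.962 V, so V_ov = 0.962 − 0.526 = 0.436 V.
Assume saturation: I_D = ½ k_n V_ov² = 0.5 × 1.22 × 0.436² = 0.116 mA, giving V_DS = V_DD − I_D R_D = 1.73 − 0.116 × 44.6 = -3.44 V.
But -3.44 V < V_ov = 0.436 V, so the device is actually in triode.
In triode I_D = k_n[V_ov V_DS − ½ V_DS²] and I_D = (V_DD − V_DS)/R_D. Equating: 27.2 V_DS² − 24.72 V_DS + 1.73 = 0, giving V_DS = 0.0764 V (the root below V_ov).
I_D = (1.73 − 0.0764) / 44.6 = 0.0371 mA.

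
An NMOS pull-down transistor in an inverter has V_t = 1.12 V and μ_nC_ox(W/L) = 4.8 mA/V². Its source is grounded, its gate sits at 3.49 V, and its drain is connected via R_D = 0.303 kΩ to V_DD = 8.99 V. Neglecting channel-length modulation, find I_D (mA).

I_D = 13.5 mA

V_GS = V_G = 3.49 V, so V_ov = 3.49 − 1.12 = 2.37 V.
Assume saturation: I_D = ½ k_n V_ov² = 0.5 × 4.8 × 2.37² = 13.5 mA, giving V_DS = V_DD − I_D R_D = 8.99 − 13.5 × 0.303 = 4.91 V.
V_DS = 4.91 V ≥ V_ov = 2.37 V, confirming saturation.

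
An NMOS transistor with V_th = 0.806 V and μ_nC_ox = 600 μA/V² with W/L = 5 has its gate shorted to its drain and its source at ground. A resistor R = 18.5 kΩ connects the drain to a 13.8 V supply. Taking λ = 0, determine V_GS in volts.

With gate tied to drain, V_GS = V_DS ≥ V_GS − V_th, so the device is in saturation.
k_n = μ_nC_ox · (W/L) = 3 mA/V².
KCL at the drain: ½ k_n (V_GS − V_th)² = (V_DD − V_GS)/R.
Let x = V_GS − 0.806. Then 27.8 x² + x − 12.99 = 0, giving x = 0.667 V (positive root), so V_GS = 1.47 V.
I_D = (V_DD − V_GS)/R = (13.8 − 1.47) / 18.5 = 0.666 mA.

V_GS = 1.47 V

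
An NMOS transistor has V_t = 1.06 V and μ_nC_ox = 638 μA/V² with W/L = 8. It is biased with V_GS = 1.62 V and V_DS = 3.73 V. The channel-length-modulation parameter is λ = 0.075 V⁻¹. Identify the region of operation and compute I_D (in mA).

k_n = μ_nC_ox · (W/L) = 5.104 mA/V².
V_ov = V_GS − V_t = 1.62 − 1.06 = 0.56 V.
Since V_DS = 3.73 V ≥ V_ov = 0.56 V, the device is in saturation.
I_D = ½ k_n V_ov² (1 + λ V_DS) = 0.5 × 5.104 × 0.56² × (1 + 0.075 × 3.73) = 1.02 mA.

Saturation; I_D = 1.02 mA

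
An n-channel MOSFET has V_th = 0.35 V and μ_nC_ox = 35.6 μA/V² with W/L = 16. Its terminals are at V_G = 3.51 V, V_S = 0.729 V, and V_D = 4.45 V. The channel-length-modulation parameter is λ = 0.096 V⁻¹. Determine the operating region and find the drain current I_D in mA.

V_GS = V_G − V_S = 3.51 − 0.729 = 2.78 V; V_DS = V_D − V_S = 4.45 − 0.729 = 3.72 V.
k_n = μ_nC_ox · (W/L) = 0.5696 mA/V².
V_ov = V_GS − V_th = 2.78 − 0.35 = 2.43 V.
Since V_DS = 3.72 V ≥ V_ov = 2.43 V, the device is in saturation.
I_D = ½ k_n V_ov² (1 + λ V_DS) = 0.5 × 0.5696 × 2.43² × (1 + 0.096 × 3.72) = 2.28 mA.

Saturation; I_D = 2.28 mA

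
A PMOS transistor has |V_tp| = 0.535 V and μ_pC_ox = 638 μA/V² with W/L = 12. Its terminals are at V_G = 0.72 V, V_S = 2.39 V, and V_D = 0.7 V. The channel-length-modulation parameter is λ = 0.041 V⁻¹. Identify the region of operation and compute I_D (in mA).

V_SG = V_S − V_G = 2.39 − 0.72 = 1.67 V; V_SD = V_S − V_D = 2.39 − 0.7 = 1.69 V.
k_p = μ_pC_ox · (W/L) = 7.656 mA/V².
V_ov = V_SG − |V_tp| = 1.67 − 0.535 = 1.14 V.
Since V_SD = 1.69 V ≥ V_ov = 1.14 V, the device is in saturation.
I_D = ½ k_p V_ov² (1 + λ V_SD) = 0.5 × 7.656 × 1.14² × (1 + 0.041 × 1.69) = 5.27 mA.

Saturation; I_D = 5.27 mA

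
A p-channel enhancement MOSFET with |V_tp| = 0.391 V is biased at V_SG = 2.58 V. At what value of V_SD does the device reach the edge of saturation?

V_SD,sat = 2.19 V

The boundary between triode and saturation is V_SD = V_SG − |V_tp| = V_ov.
V_ov = 2.58 − 0.391 = 2.19 V.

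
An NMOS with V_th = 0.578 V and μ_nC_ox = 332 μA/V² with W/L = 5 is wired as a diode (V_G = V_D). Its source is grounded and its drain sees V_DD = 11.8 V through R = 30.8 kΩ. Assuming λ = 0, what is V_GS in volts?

With gate tied to drain, V_GS = V_DS ≥ V_GS − V_th, so the device is in saturation.
k_n = μ_nC_ox · (W/L) = 1.66 mA/V².
KCL at the drain: ½ k_n (V_GS − V_th)² = (V_DD − V_GS)/R.
Let x = V_GS − 0.578. Then 25.6 x² + x − 11.22 = 0, giving x = 0.643 V (positive root), so V_GS = 1.22 V.
I_D = (V_DD − V_GS)/R = (11.8 − 1.22) / 30.8 = 0.343 mA.

V_GS = 1.22 V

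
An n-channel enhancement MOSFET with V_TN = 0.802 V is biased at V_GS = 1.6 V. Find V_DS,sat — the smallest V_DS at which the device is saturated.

The boundary between triode and saturation is V_DS = V_GS − V_TN = V_ov.
V_ov = 1.6 − 0.802 = 0.798 V.

V_DS,sat = 0.798 V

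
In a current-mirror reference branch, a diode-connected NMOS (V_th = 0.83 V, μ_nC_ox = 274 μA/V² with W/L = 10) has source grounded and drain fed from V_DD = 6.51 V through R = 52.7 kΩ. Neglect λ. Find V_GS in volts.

With gate tied to drain, V_GS = V_DS ≥ V_GS − V_th, so the device is in saturation.
k_n = μ_nC_ox · (W/L) = 2.74 mA/V².
KCL at the drain: ½ k_n (V_GS − V_th)² = (V_DD − V_GS)/R.
Let x = V_GS − 0.83. Then 72.2 x² + x − 5.68 = 0, giving x = 0.274 V (positive root), so V_GS = 1.1 V.
I_D = (V_DD − V_GS)/R = (6.51 − 1.1) / 52.7 = 0.103 mA.

V_GS = 1.10 V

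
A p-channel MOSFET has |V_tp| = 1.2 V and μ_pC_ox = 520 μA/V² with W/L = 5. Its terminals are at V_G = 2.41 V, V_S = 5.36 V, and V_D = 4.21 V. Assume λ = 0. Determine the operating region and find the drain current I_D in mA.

Triode; I_D = 3.51 mA

V_SG = V_S − V_G = 5.36 − 2.41 = 2.95 V; V_SD = V_S − V_D = 5.36 − 4.21 = 1.15 V.
k_p = μ_pC_ox · (W/L) = 2.6 mA/V².
V_ov = V_SG − |V_tp| = 2.95 − 1.2 = 1.75 V.
Since V_SD = 1.15 V < V_ov = 1.75 V, the device is in the triode region.
I_D = k_p [V_ov · V_SD − ½ V_SD²] = 2.6 × [1.75 × 1.15 − 0.5 × 1.15²] = 3.51 mA.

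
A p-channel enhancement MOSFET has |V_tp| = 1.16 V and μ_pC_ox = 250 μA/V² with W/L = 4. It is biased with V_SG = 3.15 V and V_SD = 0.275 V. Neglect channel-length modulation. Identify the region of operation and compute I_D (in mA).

Triode; I_D = 0.509 mA

k_p = μ_pC_ox · (W/L) = 1 mA/V².
V_ov = V_SG − |V_tp| = 3.15 − 1.16 = 1.99 V.
Since V_SD = 0.275 V < V_ov = 1.99 V, the device is in the triode region.
I_D = k_p [V_ov · V_SD − ½ V_SD²] = 1 × [1.99 × 0.275 − 0.5 × 0.275²] = 0.509 mA.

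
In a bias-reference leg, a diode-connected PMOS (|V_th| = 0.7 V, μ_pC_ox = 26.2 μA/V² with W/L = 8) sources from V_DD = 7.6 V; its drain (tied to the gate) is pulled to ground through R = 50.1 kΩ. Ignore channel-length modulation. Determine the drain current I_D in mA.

With gate tied to drain, V_SG = V_SD ≥ V_SG − |V_th|, so the device is in saturation.
k_p = μ_pC_ox · (W/L) = 0.2096 mA/V².
KCL at the drain: ½ k_p (V_SG − |V_th|)² = (V_DD − V_SG)/R.
Let x = V_SG − 0.7. Then 5.25 x² + x − 6.9 = 0, giving x = 1.06 V (positive root), so V_SG = 1.76 V.
I_D = (V_DD − V_SG)/R = (7.6 − 1.76) / 50.1 = 0.117 mA.

I_D = 0.117 mA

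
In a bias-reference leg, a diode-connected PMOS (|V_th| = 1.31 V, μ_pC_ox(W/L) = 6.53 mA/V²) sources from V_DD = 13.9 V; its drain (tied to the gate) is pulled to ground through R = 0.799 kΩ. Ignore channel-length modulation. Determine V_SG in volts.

V_SG = 3.32 V

With gate tied to drain, V_SG = V_SD ≥ V_SG − |V_th|, so the device is in saturation.
KCL at the drain: ½ k_p (V_SG − |V_th|)² = (V_DD − V_SG)/R.
Let x = V_SG − 1.31. Then 2.61 x² + x − 12.59 = 0, giving x = 2.01 V (positive root), so V_SG = 3.32 V.
I_D = (V_DD − V_SG)/R = (13.9 − 3.32) / 0.799 = 13.2 mA.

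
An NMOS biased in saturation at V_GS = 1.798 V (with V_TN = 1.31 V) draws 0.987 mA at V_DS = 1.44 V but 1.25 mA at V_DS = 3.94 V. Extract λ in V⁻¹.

With V_GS fixed, I_D ∝ (1 + λ V_DS) in saturation, so I_D2/I_D1 = (1 + λ V_DS2)/(1 + λ V_DS1).
1.25/0.987 = 1.266 = (1 + 3.94 λ)/(1 + 1.44 λ).
Solving: λ (I_D1 V_DS2 − I_D2 V_DS1) = I_D2 − I_D1, so λ = (1.25 − 0.987) / (0.987 × 3.94 − 1.25 × 1.44) = 0.263 / 2.09 = 0.126 V⁻¹.

λ = 0.126 V⁻¹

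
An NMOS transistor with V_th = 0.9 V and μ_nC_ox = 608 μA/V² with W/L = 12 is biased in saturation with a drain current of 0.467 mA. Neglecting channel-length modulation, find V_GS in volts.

k_n = μ_nC_ox · (W/L) = 7.296 mA/V².
In saturation I_D = ½ k_n (V_GS − V_th)², so V_GS − V_th = √(2 I_D / k_n) = √(2 × 0.467 / 7.296) = 0.358 V.
V_GS = 0.9 + 0.358 = 1.26 V.

V_GS = 1.26 V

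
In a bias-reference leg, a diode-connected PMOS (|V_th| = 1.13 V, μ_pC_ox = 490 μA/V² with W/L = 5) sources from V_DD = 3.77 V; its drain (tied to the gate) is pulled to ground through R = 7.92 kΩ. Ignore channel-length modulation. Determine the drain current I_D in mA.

I_D = 0.274 mA

With gate tied to drain, V_SG = V_SD ≥ V_SG − |V_th|, so the device is in saturation.
k_p = μ_pC_ox · (W/L) = 2.45 mA/V².
KCL at the drain: ½ k_p (V_SG − |V_th|)² = (V_DD − V_SG)/R.
Let x = V_SG − 1.13. Then 9.7 x² + x − 2.64 = 0, giving x = 0.473 V (positive root), so V_SG = 1.6 V.
I_D = (V_DD − V_SG)/R = (3.77 − 1.6) / 7.92 = 0.274 mA.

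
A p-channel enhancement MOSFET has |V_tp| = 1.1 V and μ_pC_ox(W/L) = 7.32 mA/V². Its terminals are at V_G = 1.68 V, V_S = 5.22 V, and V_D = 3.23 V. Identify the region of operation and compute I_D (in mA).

Triode; I_D = 21.0 mA

V_SG = V_S − V_G = 5.22 − 1.68 = 3.54 V; V_SD = V_S − V_D = 5.22 − 3.23 = 1.99 V.
V_ov = V_SG − |V_tp| = 3.54 − 1.1 = 2.44 V.
Since V_SD = 1.99 V < V_ov = 2.44 V, the device is in the triode region.
I_D = k_p [V_ov · V_SD − ½ V_SD²] = 7.32 × [2.44 × 1.99 − 0.5 × 1.99²] = 21 mA.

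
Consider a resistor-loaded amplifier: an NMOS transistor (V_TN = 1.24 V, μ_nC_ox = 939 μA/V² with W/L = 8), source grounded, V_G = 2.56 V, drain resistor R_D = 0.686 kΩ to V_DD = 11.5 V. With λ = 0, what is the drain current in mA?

I_D = 6.54 mA

V_GS = V_G = 2.56 V, so V_ov = 2.56 − 1.24 = 1.32 V.
k_n = μ_nC_ox · (W/L) = 7.512 mA/V².
Assume saturation: I_D = ½ k_n V_ov² = 0.5 × 7.512 × 1.32² = 6.54 mA, giving V_DS = V_DD − I_D R_D = 11.5 − 6.54 × 0.686 = 7.01 V.
V_DS = 7.01 V ≥ V_ov = 1.32 V, confirming saturation.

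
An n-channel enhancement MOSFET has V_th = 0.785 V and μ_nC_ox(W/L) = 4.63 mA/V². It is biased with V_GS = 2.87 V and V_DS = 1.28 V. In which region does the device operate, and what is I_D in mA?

V_ov = V_GS − V_th = 2.87 − 0.785 = 2.08 V.
Since V_DS = 1.28 V < V_ov = 2.08 V, the device is in the triode region.
I_D = k_n [V_ov · V_DS − ½ V_DS²] = 4.63 × [2.08 × 1.28 − 0.5 × 1.28²] = 8.56 mA.

Triode; I_D = 8.56 mA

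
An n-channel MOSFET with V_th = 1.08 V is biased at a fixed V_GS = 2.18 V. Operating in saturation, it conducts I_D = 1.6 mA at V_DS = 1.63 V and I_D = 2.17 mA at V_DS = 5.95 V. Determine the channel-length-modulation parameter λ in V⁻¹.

λ = 0.0953 V⁻¹

With V_GS fixed, I_D ∝ (1 + λ V_DS) in saturation, so I_D2/I_D1 = (1 + λ V_DS2)/(1 + λ V_DS1).
2.17/1.6 = 1.356 = (1 + 5.95 λ)/(1 + 1.63 λ).
Solving: λ (I_D1 V_DS2 − I_D2 V_DS1) = I_D2 − I_D1, so λ = (2.17 − 1.6) / (1.6 × 5.95 − 2.17 × 1.63) = 0.57 / 5.98 = 0.0953 V⁻¹.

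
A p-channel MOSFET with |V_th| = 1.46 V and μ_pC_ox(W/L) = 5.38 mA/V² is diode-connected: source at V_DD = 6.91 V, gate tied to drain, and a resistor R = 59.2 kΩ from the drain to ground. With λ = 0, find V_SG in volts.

V_SG = 1.64 V

With gate tied to drain, V_SG = V_SD ≥ V_SG − |V_th|, so the device is in saturation.
KCL at the drain: ½ k_p (V_SG − |V_th|)² = (V_DD − V_SG)/R.
Let x = V_SG − 1.46. Then 159 x² + x − 5.45 = 0, giving x = 0.182 V (positive root), so V_SG = 1.64 V.
I_D = (V_DD − V_SG)/R = (6.91 − 1.64) / 59.2 = 0.089 mA.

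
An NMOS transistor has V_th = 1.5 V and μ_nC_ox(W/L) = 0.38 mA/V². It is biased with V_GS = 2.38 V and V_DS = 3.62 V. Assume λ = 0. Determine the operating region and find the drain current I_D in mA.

Saturation; I_D = 0.147 mA

V_ov = V_GS − V_th = 2.38 − 1.5 = 0.88 V.
Since V_DS = 3.62 V ≥ V_ov = 0.88 V, the device is in saturation.
I_D = ½ k_n V_ov² = 0.5 × 0.38 × 0.88² = 0.147 mA.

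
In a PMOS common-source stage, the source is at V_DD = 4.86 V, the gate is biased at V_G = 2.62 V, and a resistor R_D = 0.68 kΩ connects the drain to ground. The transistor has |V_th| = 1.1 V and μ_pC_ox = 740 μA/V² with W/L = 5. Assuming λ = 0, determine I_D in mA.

I_D = 2.40 mA

V_SG = V_DD − V_G = 4.86 − 2.62 = 2.24 V, so V_ov = 2.24 − 1.1 = 1.14 V.
k_p = μ_pC_ox · (W/L) = 3.7 mA/V².
Assume saturation: I_D = ½ k_p V_ov² = 0.5 × 3.7 × 1.14² = 2.4 mA, giving V_SD = V_DD − I_D R_D = 4.86 − 2.4 × 0.68 = 3.23 V.
V_SD = 3.23 V ≥ V_ov = 1.14 V, confirming saturation.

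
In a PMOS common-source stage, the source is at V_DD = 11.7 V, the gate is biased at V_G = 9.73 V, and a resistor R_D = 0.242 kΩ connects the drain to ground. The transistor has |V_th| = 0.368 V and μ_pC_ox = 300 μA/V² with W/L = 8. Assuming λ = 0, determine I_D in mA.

I_D = 3.08 mA

V_SG = V_DD − V_G = 11.7 − 9.73 = 1.97 V, so V_ov = 1.97 − 0.368 = 1.6 V.
k_p = μ_pC_ox · (W/L) = 2.4 mA/V².
Assume saturation: I_D = ½ k_p V_ov² = 0.5 × 2.4 × 1.6² = 3.08 mA, giving V_SD = V_DD − I_D R_D = 11.7 − 3.08 × 0.242 = 11 V.
V_SD = 11 V ≥ V_ov = 1.6 V, confirming saturation.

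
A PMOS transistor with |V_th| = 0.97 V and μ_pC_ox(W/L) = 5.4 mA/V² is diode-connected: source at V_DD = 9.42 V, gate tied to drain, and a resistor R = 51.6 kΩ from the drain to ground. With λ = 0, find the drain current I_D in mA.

I_D = 0.159 mA

With gate tied to drain, V_SG = V_SD ≥ V_SG − |V_th|, so the device is in saturation.
KCL at the drain: ½ k_p (V_SG − |V_th|)² = (V_DD − V_SG)/R.
Let x = V_SG − 0.97. Then 139 x² + x − 8.45 = 0, giving x = 0.243 V (positive root), so V_SG = 1.21 V.
I_D = (V_DD − V_SG)/R = (9.42 − 1.21) / 51.6 = 0.159 mA.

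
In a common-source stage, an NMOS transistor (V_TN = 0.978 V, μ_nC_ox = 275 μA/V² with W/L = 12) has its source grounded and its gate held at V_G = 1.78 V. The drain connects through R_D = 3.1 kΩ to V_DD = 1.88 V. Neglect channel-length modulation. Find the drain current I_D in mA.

V_GS = V_G = 1.78 V, so V_ov = 1.78 − 0.978 = 0.802 V.
k_n = μ_nC_ox · (W/L) = 3.3 mA/V².
Assume saturation: I_D = ½ k_n V_ov² = 0.5 × 3.3 × 0.802² = 1.06 mA, giving V_DS = V_DD − I_D R_D = 1.88 − 1.06 × 3.1 = -1.41 V.
But -1.41 V < V_ov = 0.802 V, so the device is actually in triode.
In triode I_D = k_n[V_ov V_DS − ½ V_DS²] and I_D = (V_DD − V_DS)/R_D. Equating: 5.12 V_DS² − 9.204 V_DS + 1.88 = 0, giving V_DS = 0.235 V (the root below V_ov).
I_D = (1.88 − 0.235) / 3.1 = 0.531 mA.

I_D = 0.531 mA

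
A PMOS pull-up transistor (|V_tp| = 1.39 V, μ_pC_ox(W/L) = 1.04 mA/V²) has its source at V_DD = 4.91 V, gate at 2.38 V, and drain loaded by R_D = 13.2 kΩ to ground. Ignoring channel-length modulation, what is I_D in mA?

V_SG = V_DD − V_G = 4.91 − 2.38 = 2.53 V, so V_ov = 2.53 − 1.39 = 1.14 V.
Assume saturation: I_D = ½ k_p V_ov² = 0.5 × 1.04 × 1.14² = 0.676 mA, giving V_SD = V_DD − I_D R_D = 4.91 − 0.676 × 13.2 = -4.01 V.
But -4.01 V < V_ov = 1.14 V, so the device is actually in triode.
In triode I_D = k_p[V_ov V_SD − ½ V_SD²] and I_D = (V_DD − V_SD)/R_D. Equating: 6.86 V_SD² − 16.65 V_SD + 4.91 = 0, giving V_SD = 0.344 V (the root below V_ov).
I_D = (4.91 − 0.344) / 13.2 = 0.346 mA.

I_D = 0.346 mA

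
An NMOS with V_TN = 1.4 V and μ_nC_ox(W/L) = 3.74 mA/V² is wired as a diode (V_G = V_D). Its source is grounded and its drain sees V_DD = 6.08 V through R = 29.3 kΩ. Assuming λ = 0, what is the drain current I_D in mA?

With gate tied to drain, V_GS = V_DS ≥ V_GS − V_TN, so the device is in saturation.
KCL at the drain: ½ k_n (V_GS − V_TN)² = (V_DD − V_GS)/R.
Let x = V_GS − 1.4. Then 54.8 x² + x − 4.68 = 0, giving x = 0.283 V (positive root), so V_GS = 1.68 V.
I_D = (V_DD − V_GS)/R = (6.08 − 1.68) / 29.3 = 0.15 mA.

I_D = 0.150 mA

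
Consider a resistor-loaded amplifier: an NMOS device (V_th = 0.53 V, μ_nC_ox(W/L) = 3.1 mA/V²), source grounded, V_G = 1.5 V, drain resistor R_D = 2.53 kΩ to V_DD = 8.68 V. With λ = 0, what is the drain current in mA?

V_GS = V_G = 1.5 V, so V_ov = 1.5 − 0.53 = 0.97 V.
Assume saturation: I_D = ½ k_n V_ov² = 0.5 × 3.1 × 0.97² = 1.46 mA, giving V_DS = V_DD − I_D R_D = 8.68 − 1.46 × 2.53 = 4.99 V.
V_DS = 4.99 V ≥ V_ov = 0.97 V, confirming saturation.

I_D = 1.46 mA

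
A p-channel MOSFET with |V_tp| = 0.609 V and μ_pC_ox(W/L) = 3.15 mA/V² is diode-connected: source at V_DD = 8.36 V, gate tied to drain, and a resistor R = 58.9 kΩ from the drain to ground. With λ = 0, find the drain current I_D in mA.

I_D = 0.127 mA

With gate tied to drain, V_SG = V_SD ≥ V_SG − |V_tp|, so the device is in saturation.
KCL at the drain: ½ k_p (V_SG − |V_tp|)² = (V_DD − V_SG)/R.
Let x = V_SG − 0.609. Then 92.8 x² + x − 7.751 = 0, giving x = 0.284 V (positive root), so V_SG = 0.893 V.
I_D = (V_DD − V_SG)/R = (8.36 − 0.893) / 58.9 = 0.127 mA.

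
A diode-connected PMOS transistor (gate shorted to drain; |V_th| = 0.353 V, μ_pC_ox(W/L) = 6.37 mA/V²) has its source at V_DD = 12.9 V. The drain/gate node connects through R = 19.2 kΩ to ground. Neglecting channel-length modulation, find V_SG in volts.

V_SG = 0.798 V

With gate tied to drain, V_SG = V_SD ≥ V_SG − |V_th|, so the device is in saturation.
KCL at the drain: ½ k_p (V_SG − |V_th|)² = (V_DD − V_SG)/R.
Let x = V_SG − 0.353. Then 61.2 x² + x − 12.55 = 0, giving x = 0.445 V (positive root), so V_SG = 0.798 V.
I_D = (V_DD − V_SG)/R = (12.9 − 0.798) / 19.2 = 0.63 mA.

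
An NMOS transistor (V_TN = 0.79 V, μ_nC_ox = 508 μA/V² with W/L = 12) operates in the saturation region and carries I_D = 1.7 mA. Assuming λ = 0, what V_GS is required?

k_n = μ_nC_ox · (W/L) = 6.096 mA/V².
In saturation I_D = ½ k_n (V_GS − V_TN)², so V_GS − V_TN = √(2 I_D / k_n) = √(2 × 1.7 / 6.096) = 0.747 V.
V_GS = 0.79 + 0.747 = 1.54 V.

V_GS = 1.54 V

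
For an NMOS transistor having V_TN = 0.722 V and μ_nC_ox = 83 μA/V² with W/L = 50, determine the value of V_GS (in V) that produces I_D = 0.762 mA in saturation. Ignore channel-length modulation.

V_GS = 1.33 V

k_n = μ_nC_ox · (W/L) = 4.15 mA/V².
In saturation I_D = ½ k_n (V_GS − V_TN)², so V_GS − V_TN = √(2 I_D / k_n) = √(2 × 0.762 / 4.15) = 0.606 V.
V_GS = 0.722 + 0.606 = 1.33 V.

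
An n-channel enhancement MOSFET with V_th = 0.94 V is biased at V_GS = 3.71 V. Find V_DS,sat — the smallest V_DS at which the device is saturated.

V_DS,sat = 2.77 V

The boundary between triode and saturation is V_DS = V_GS − V_th = V_ov.
V_ov = 3.71 − 0.94 = 2.77 V.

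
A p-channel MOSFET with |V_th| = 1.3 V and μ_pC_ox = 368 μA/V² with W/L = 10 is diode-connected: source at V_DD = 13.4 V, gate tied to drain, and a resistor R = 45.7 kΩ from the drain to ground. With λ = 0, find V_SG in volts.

With gate tied to drain, V_SG = V_SD ≥ V_SG − |V_th|, so the device is in saturation.
k_p = μ_pC_ox · (W/L) = 3.68 mA/V².
KCL at the drain: ½ k_p (V_SG − |V_th|)² = (V_DD − V_SG)/R.
Let x = V_SG − 1.3. Then 84.1 x² + x − 12.1 = 0, giving x = 0.373 V (positive root), so V_SG = 1.67 V.
I_D = (V_DD − V_SG)/R = (13.4 − 1.67) / 45.7 = 0.257 mA.

V_SG = 1.67 V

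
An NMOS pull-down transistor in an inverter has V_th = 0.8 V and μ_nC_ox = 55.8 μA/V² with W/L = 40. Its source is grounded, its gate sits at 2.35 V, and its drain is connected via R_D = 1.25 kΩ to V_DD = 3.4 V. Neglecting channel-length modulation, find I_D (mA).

I_D = 2.07 mA

V_GS = V_G = 2.35 V, so V_ov = 2.35 − 0.8 = 1.55 V.
k_n = μ_nC_ox · (W/L) = 2.232 mA/V².
Assume saturation: I_D = ½ k_n V_ov² = 0.5 × 2.232 × 1.55² = 2.68 mA, giving V_DS = V_DD − I_D R_D = 3.4 − 2.68 × 1.25 = 0.0485 V.
But 0.0485 V < V_ov = 1.55 V, so the device is actually in triode.
In triode I_D = k_n[V_ov V_DS − ½ V_DS²] and I_D = (V_DD − V_DS)/R_D. Equating: 1.4 V_DS² − 5.325 V_DS + 3.4 = 0, giving V_DS = 0.811 V (the root below V_ov).
I_D = (3.4 − 0.811) / 1.25 = 2.07 mA.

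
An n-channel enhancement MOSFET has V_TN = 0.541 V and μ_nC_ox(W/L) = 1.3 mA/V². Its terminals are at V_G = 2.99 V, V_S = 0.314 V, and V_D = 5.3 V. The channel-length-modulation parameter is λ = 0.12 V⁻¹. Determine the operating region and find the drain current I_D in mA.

V_GS = V_G − V_S = 2.99 − 0.314 = 2.68 V; V_DS = V_D − V_S = 5.3 − 0.314 = 4.99 V.
V_ov = V_GS − V_TN = 2.68 − 0.541 = 2.14 V.
Since V_DS = 4.99 V ≥ V_ov = 2.14 V, the device is in saturation.
I_D = ½ k_n V_ov² (1 + λ V_DS) = 0.5 × 1.3 × 2.14² × (1 + 0.12 × 4.99) = 4.74 mA.

Saturation; I_D = 4.74 mA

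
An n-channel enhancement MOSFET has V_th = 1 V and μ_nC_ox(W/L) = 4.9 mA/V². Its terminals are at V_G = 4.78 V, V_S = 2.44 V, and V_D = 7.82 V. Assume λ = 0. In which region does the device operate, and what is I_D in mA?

Saturation; I_D = 4.40 mA

V_GS = V_G − V_S = 4.78 − 2.44 = 2.34 V; V_DS = V_D − V_S = 7.82 − 2.44 = 5.38 V.
V_ov = V_GS − V_th = 2.34 − 1 = 1.34 V.
Since V_DS = 5.38 V ≥ V_ov = 1.34 V, the device is in saturation.
I_D = ½ k_n V_ov² = 0.5 × 4.9 × 1.34² = 4.4 mA.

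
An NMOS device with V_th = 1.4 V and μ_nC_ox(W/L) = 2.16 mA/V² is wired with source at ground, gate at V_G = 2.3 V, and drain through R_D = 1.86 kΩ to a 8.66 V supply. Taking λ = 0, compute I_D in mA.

V_GS = V_G = 2.3 V, so V_ov = 2.3 − 1.4 = 0.9 V.
Assume saturation: I_D = ½ k_n V_ov² = 0.5 × 2.16 × 0.9² = 0.875 mA, giving V_DS = V_DD − I_D R_D = 8.66 − 0.875 × 1.86 = 7.03 V.
V_DS = 7.03 V ≥ V_ov = 0.9 V, confirming saturation.

I_D = 0.875 mA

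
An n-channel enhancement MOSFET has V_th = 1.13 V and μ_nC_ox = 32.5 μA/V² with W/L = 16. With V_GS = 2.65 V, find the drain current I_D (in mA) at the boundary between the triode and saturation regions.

I_D = 0.601 mA

At the boundary V_DS = V_ov = V_GS − V_th = 2.65 − 1.13 = 1.52 V.
k_n = μ_nC_ox · (W/L) = 0.52 mA/V².
I_D = ½ k_n V_ov² = 0.5 × 0.52 × 1.52² = 0.601 mA.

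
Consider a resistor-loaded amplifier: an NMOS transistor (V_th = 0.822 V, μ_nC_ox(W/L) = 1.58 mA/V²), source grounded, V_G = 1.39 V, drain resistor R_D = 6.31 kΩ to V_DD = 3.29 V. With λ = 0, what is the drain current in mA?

I_D = 0.255 mA

V_GS = V_G = 1.39 V, so V_ov = 1.39 − 0.822 = 0.568 V.
Assume saturation: I_D = ½ k_n V_ov² = 0.5 × 1.58 × 0.568² = 0.255 mA, giving V_DS = V_DD − I_D R_D = 3.29 − 0.255 × 6.31 = 1.68 V.
V_DS = 1.68 V ≥ V_ov = 0.568 V, confirming saturation.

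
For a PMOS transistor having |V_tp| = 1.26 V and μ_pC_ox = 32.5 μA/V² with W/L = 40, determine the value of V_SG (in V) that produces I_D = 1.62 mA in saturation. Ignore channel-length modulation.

V_SG = 2.84 V

k_p = μ_pC_ox · (W/L) = 1.3 mA/V².
In saturation I_D = ½ k_p (V_SG − |V_tp|)², so V_SG − |V_tp| = √(2 I_D / k_p) = √(2 × 1.62 / 1.3) = 1.58 V.
V_SG = 1.26 + 1.58 = 2.84 V.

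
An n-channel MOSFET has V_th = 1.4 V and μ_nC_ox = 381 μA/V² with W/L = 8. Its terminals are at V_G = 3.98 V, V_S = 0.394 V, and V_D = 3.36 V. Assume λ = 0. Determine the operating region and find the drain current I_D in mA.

V_GS = V_G − V_S = 3.98 − 0.394 = 3.59 V; V_DS = V_D − V_S = 3.36 − 0.394 = 2.97 V.
k_n = μ_nC_ox · (W/L) = 3.048 mA/V².
V_ov = V_GS − V_th = 3.59 − 1.4 = 2.19 V.
Since V_DS = 2.97 V ≥ V_ov = 2.19 V, the device is in saturation.
I_D = ½ k_n V_ov² = 0.5 × 3.048 × 2.19² = 7.28 mA.

Saturation; I_D = 7.28 mA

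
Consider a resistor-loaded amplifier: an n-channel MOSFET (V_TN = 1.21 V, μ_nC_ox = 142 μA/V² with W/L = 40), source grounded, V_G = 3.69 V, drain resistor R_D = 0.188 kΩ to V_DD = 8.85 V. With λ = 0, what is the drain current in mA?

V_GS = V_G = 3.69 V, so V_ov = 3.69 − 1.21 = 2.48 V.
k_n = μ_nC_ox · (W/L) = 5.68 mA/V².
Assume saturation: I_D = ½ k_n V_ov² = 0.5 × 5.68 × 2.48² = 17.5 mA, giving V_DS = V_DD − I_D R_D = 8.85 − 17.5 × 0.188 = 5.57 V.
V_DS = 5.57 V ≥ V_ov = 2.48 V, confirming saturation.

I_D = 17.5 mA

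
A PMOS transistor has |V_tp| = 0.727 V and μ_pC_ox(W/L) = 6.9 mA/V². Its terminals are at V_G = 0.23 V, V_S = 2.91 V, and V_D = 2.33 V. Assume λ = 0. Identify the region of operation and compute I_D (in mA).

Triode; I_D = 6.66 mA

V_SG = V_S − V_G = 2.91 − 0.23 = 2.68 V; V_SD = V_S − V_D = 2.91 − 2.33 = 0.58 V.
V_ov = V_SG − |V_tp| = 2.68 − 0.727 = 1.95 V.
Since V_SD = 0.58 V < V_ov = 1.95 V, the device is in the triode region.
I_D = k_p [V_ov · V_SD − ½ V_SD²] = 6.9 × [1.95 × 0.58 − 0.5 × 0.58²] = 6.66 mA.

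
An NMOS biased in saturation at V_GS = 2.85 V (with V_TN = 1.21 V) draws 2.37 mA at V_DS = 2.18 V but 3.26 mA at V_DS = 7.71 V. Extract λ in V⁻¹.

With V_GS fixed, I_D ∝ (1 + λ V_DS) in saturation, so I_D2/I_D1 = (1 + λ V_DS2)/(1 + λ V_DS1).
3.26/2.37 = 1.376 = (1 + 7.71 λ)/(1 + 2.18 λ).
Solving: λ (I_D1 V_DS2 − I_D2 V_DS1) = I_D2 − I_D1, so λ = (3.26 − 2.37) / (2.37 × 7.71 − 3.26 × 2.18) = 0.89 / 11.2 = 0.0797 V⁻¹.

λ = 0.0797 V⁻¹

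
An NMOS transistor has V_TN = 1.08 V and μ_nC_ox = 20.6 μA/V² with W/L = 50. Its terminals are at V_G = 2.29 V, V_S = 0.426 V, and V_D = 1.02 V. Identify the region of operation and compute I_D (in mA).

V_GS = V_G − V_S = 2.29 − 0.426 = 1.86 V; V_DS = V_D − V_S = 1.02 − 0.426 = 0.594 V.
k_n = μ_nC_ox · (W/L) = 1.03 mA/V².
V_ov = V_GS − V_TN = 1.86 − 1.08 = 0.784 V.
Since V_DS = 0.594 V < V_ov = 0.784 V, the device is in the triode region.
I_D = k_n [V_ov · V_DS − ½ V_DS²] = 1.03 × [0.784 × 0.594 − 0.5 × 0.594²] = 0.298 mA.

Triode; I_D = 0.298 mA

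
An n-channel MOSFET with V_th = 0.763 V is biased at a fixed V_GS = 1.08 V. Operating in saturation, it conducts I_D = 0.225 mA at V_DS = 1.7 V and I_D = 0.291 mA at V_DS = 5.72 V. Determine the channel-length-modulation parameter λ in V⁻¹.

λ = 0.0833 V⁻¹

With V_GS fixed, I_D ∝ (1 + λ V_DS) in saturation, so I_D2/I_D1 = (1 + λ V_DS2)/(1 + λ V_DS1).
0.291/0.225 = 1.293 = (1 + 5.72 λ)/(1 + 1.7 λ).
Solving: λ (I_D1 V_DS2 − I_D2 V_DS1) = I_D2 − I_D1, so λ = (0.291 − 0.225) / (0.225 × 5.72 − 0.291 × 1.7) = 0.066 / 0.792 = 0.0833 V⁻¹.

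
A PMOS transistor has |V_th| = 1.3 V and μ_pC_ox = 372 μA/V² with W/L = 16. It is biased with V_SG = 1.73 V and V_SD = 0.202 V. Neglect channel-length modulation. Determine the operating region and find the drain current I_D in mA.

k_p = μ_pC_ox · (W/L) = 5.952 mA/V².
V_ov = V_SG − |V_th| = 1.73 − 1.3 = 0.43 V.
Since V_SD = 0.202 V < V_ov = 0.43 V, the device is in the triode region.
I_D = k_p [V_ov · V_SD − ½ V_SD²] = 5.952 × [0.43 × 0.202 − 0.5 × 0.202²] = 0.396 mA.

Triode; I_D = 0.396 mA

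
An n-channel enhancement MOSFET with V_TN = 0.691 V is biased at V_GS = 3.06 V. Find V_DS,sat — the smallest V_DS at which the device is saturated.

The boundary between triode and saturation is V_DS = V_GS − V_TN = V_ov.
V_ov = 3.06 − 0.691 = 2.37 V.

V_DS,sat = 2.37 V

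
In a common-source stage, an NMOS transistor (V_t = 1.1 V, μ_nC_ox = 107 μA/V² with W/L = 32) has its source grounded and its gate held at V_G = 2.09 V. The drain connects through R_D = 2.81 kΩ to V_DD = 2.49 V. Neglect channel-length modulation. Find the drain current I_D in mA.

V_GS = V_G = 2.09 V, so V_ov = 2.09 − 1.1 = 0.99 V.
k_n = μ_nC_ox · (W/L) = 3.424 mA/V².
Assume saturation: I_D = ½ k_n V_ov² = 0.5 × 3.424 × 0.99² = 1.68 mA, giving V_DS = V_DD − I_D R_D = 2.49 − 1.68 × 2.81 = -2.22 V.
But -2.22 V < V_ov = 0.99 V, so the device is actually in triode.
In triode I_D = k_n[V_ov V_DS − ½ V_DS²] and I_D = (V_DD − V_DS)/R_D. Equating: 4.81 V_DS² − 10.53 V_DS + 2.49 = 0, giving V_DS = 0.27 V (the root below V_ov).
I_D = (2.49 − 0.27) / 2.81 = 0.79 mA.

I_D = 0.790 mA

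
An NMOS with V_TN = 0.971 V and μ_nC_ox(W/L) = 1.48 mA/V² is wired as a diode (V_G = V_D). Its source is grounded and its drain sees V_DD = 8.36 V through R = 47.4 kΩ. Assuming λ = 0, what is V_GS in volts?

With gate tied to drain, V_GS = V_DS ≥ V_GS − V_TN, so the device is in saturation.
KCL at the drain: ½ k_n (V_GS − V_TN)² = (V_DD − V_GS)/R.
Let x = V_GS − 0.971. Then 35.1 x² + x − 7.389 = 0, giving x = 0.445 V (positive root), so V_GS = 1.42 V.
I_D = (V_DD − V_GS)/R = (8.36 − 1.42) / 47.4 = 0.146 mA.

V_GS = 1.42 V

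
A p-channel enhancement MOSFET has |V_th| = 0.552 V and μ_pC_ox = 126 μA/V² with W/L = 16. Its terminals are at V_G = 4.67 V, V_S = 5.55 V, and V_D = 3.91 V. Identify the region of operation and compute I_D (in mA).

Saturation; I_D = 0.108 mA

V_SG = V_S − V_G = 5.55 − 4.67 = 0.88 V; V_SD = V_S − V_D = 5.55 − 3.91 = 1.64 V.
k_p = μ_pC_ox · (W/L) = 2.016 mA/V².
V_ov = V_SG − |V_th| = 0.88 − 0.552 = 0.328 V.
Since V_SD = 1.64 V ≥ V_ov = 0.328 V, the device is in saturation.
I_D = ½ k_p V_ov² = 0.5 × 2.016 × 0.328² = 0.108 mA.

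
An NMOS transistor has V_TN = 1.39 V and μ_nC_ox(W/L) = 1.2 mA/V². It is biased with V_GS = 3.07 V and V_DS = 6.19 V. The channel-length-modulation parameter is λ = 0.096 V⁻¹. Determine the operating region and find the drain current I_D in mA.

Saturation; I_D = 2.70 mA

V_ov = V_GS − V_TN = 3.07 − 1.39 = 1.68 V.
Since V_DS = 6.19 V ≥ V_ov = 1.68 V, the device is in saturation.
I_D = ½ k_n V_ov² (1 + λ V_DS) = 0.5 × 1.2 × 1.68² × (1 + 0.096 × 6.19) = 2.7 mA.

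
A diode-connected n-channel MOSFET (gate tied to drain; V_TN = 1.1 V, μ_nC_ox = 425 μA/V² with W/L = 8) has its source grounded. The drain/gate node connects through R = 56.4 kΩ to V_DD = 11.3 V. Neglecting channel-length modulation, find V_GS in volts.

V_GS = 1.42 V

With gate tied to drain, V_GS = V_DS ≥ V_GS − V_TN, so the device is in saturation.
k_n = μ_nC_ox · (W/L) = 3.4 mA/V².
KCL at the drain: ½ k_n (V_GS − V_TN)² = (V_DD − V_GS)/R.
Let x = V_GS − 1.1. Then 95.9 x² + x − 10.2 = 0, giving x = 0.321 V (positive root), so V_GS = 1.42 V.
I_D = (V_DD − V_GS)/R = (11.3 − 1.42) / 56.4 = 0.175 mA.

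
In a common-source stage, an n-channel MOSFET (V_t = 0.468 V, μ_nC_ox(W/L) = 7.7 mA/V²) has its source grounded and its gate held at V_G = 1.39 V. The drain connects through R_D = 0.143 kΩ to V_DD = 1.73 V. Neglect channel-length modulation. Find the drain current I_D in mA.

V_GS = V_G = 1.39 V, so V_ov = 1.39 − 0.468 = 0.922 V.
Assume saturation: I_D = ½ k_n V_ov² = 0.5 × 7.7 × 0.922² = 3.27 mA, giving V_DS = V_DD − I_D R_D = 1.73 − 3.27 × 0.143 = 1.26 V.
V_DS = 1.26 V ≥ V_ov = 0.922 V, confirming saturation.

I_D = 3.27 mA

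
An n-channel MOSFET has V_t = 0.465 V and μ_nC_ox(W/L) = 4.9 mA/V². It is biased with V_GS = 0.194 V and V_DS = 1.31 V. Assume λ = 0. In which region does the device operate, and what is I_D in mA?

V_GS = 0.194 V < V_t = 0.465 V, so the transistor is in cutoff.

Cutoff; I_D = 0 mA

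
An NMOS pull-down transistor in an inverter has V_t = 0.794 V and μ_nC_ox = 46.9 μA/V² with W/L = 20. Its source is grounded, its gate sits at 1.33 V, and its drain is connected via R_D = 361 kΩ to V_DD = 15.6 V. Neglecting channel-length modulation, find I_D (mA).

I_D = 0.0430 mA

V_GS = V_G = 1.33 V, so V_ov = 1.33 − 0.794 = 0.536 V.
k_n = μ_nC_ox · (W/L) = 0.938 mA/V².
Assume saturation: I_D = ½ k_n V_ov² = 0.5 × 0.938 × 0.536² = 0.135 mA, giving V_DS = V_DD − I_D R_D = 15.6 − 0.135 × 361 = -33 V.
But -33 V < V_ov = 0.536 V, so the device is actually in triode.
In triode I_D = k_n[V_ov V_DS − ½ V_DS²] and I_D = (V_DD − V_DS)/R_D. Equating: 169 V_DS² − 182.5 V_DS + 15.6 = 0, giving V_DS = 0.0936 V (the root below V_ov).
I_D = (15.6 − 0.0936) / 361 = 0.043 mA.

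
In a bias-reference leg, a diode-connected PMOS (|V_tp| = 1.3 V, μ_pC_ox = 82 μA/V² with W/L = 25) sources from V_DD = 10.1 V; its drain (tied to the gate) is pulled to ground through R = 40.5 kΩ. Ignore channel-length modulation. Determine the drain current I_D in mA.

With gate tied to drain, V_SG = V_SD ≥ V_SG − |V_tp|, so the device is in saturation.
k_p = μ_pC_ox · (W/L) = 2.05 mA/V².
KCL at the drain: ½ k_p (V_SG − |V_tp|)² = (V_DD − V_SG)/R.
Let x = V_SG − 1.3. Then 41.5 x² + x − 8.8 = 0, giving x = 0.449 V (positive root), so V_SG = 1.75 V.
I_D = (V_DD − V_SG)/R = (10.1 − 1.75) / 40.5 = 0.206 mA.

I_D = 0.206 mA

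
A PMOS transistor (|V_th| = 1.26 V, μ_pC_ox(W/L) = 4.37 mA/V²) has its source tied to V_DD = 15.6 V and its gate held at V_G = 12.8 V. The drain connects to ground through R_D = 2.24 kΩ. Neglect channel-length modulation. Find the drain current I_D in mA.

I_D = 5.18 mA

V_SG = V_DD − V_G = 15.6 − 12.8 = 2.8 V, so V_ov = 2.8 − 1.26 = 1.54 V.
Assume saturation: I_D = ½ k_p V_ov² = 0.5 × 4.37 × 1.54² = 5.18 mA, giving V_SD = V_DD − I_D R_D = 15.6 − 5.18 × 2.24 = 3.99 V.
V_SD = 3.99 V ≥ V_ov = 1.54 V, confirming saturation.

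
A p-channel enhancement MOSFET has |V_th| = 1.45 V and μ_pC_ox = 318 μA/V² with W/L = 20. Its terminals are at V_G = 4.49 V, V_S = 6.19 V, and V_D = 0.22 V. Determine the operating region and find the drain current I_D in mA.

V_SG = V_S − V_G = 6.19 − 4.49 = 1.7 V; V_SD = V_S − V_D = 6.19 − 0.22 = 5.97 V.
k_p = μ_pC_ox · (W/L) = 6.36 mA/V².
V_ov = V_SG − |V_th| = 1.7 − 1.45 = 0.25 V.
Since V_SD = 5.97 V ≥ V_ov = 0.25 V, the device is in saturation.
I_D = ½ k_p V_ov² = 0.5 × 6.36 × 0.25² = 0.199 mA.

Saturation; I_D = 0.199 mA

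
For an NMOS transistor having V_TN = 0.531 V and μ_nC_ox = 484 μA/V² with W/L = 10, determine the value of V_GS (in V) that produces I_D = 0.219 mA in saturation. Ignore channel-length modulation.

k_n = μ_nC_ox · (W/L) = 4.84 mA/V².
In saturation I_D = ½ k_n (V_GS − V_TN)², so V_GS − V_TN = √(2 I_D / k_n) = √(2 × 0.219 / 4.84) = 0.301 V.
V_GS = 0.531 + 0.301 = 0.832 V.

V_GS = 0.832 V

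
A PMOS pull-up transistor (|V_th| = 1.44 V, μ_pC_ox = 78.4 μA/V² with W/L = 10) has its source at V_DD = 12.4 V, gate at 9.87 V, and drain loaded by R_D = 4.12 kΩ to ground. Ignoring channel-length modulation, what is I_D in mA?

V_SG = V_DD − V_G = 12.4 − 9.87 = 2.53 V, so V_ov = 2.53 − 1.44 = 1.09 V.
k_p = μ_pC_ox · (W/L) = 0.784 mA/V².
Assume saturation: I_D = ½ k_p V_ov² = 0.5 × 0.784 × 1.09² = 0.466 mA, giving V_SD = V_DD − I_D R_D = 12.4 − 0.466 × 4.12 = 10.5 V.
V_SD = 10.5 V ≥ V_ov = 1.09 V, confirming saturation.

I_D = 0.466 mA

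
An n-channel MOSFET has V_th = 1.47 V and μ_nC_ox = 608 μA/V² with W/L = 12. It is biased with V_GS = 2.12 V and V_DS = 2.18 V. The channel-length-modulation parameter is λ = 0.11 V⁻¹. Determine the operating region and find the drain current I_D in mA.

k_n = μ_nC_ox · (W/L) = 7.296 mA/V².
V_ov = V_GS − V_th = 2.12 − 1.47 = 0.65 V.
Since V_DS = 2.18 V ≥ V_ov = 0.65 V, the device is in saturation.
I_D = ½ k_n V_ov² (1 + λ V_DS) = 0.5 × 7.296 × 0.65² × (1 + 0.11 × 2.18) = 1.91 mA.

Saturation; I_D = 1.91 mA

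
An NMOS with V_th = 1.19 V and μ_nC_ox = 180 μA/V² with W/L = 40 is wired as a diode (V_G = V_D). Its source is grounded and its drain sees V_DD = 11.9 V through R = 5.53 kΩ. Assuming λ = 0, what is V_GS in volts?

With gate tied to drain, V_GS = V_DS ≥ V_GS − V_th, so the device is in saturation.
k_n = μ_nC_ox · (W/L) = 7.2 mA/V².
KCL at the drain: ½ k_n (V_GS − V_th)² = (V_DD − V_GS)/R.
Let x = V_GS − 1.19. Then 19.9 x² + x − 10.71 = 0, giving x = 0.709 V (positive root), so V_GS = 1.9 V.
I_D = (V_DD − V_GS)/R = (11.9 − 1.9) / 5.53 = 1.81 mA.

V_GS = 1.90 V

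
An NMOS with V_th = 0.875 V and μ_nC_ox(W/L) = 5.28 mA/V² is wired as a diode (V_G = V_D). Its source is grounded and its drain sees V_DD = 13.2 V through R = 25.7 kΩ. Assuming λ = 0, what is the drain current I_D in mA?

I_D = 0.463 mA

With gate tied to drain, V_GS = V_DS ≥ V_GS − V_th, so the device is in saturation.
KCL at the drain: ½ k_n (V_GS − V_th)² = (V_DD − V_GS)/R.
Let x = V_GS − 0.875. Then 67.8 x² + x − 12.32 = 0, giving x = 0.419 V (positive root), so V_GS = 1.29 V.
I_D = (V_DD − V_GS)/R = (13.2 − 1.29) / 25.7 = 0.463 mA.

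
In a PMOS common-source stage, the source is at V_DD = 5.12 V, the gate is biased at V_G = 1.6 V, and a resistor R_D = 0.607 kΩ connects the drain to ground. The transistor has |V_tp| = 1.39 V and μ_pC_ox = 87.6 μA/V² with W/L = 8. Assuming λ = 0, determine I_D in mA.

V_SG = V_DD − V_G = 5.12 − 1.6 = 3.52 V, so V_ov = 3.52 − 1.39 = 2.13 V.
k_p = μ_pC_ox · (W/L) = 0.7008 mA/V².
Assume saturation: I_D = ½ k_p V_ov² = 0.5 × 0.7008 × 2.13² = 1.59 mA, giving V_SD = V_DD − I_D R_D = 5.12 − 1.59 × 0.607 = 4.16 V.
V_SD = 4.16 V ≥ V_ov = 2.13 V, confirming saturation.

I_D = 1.59 mA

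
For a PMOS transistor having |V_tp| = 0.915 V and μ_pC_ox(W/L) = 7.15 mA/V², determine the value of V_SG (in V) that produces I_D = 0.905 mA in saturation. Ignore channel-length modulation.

V_SG = 1.42 V

In saturation I_D = ½ k_p (V_SG − |V_tp|)², so V_SG − |V_tp| = √(2 I_D / k_p) = √(2 × 0.905 / 7.15) = 0.503 V.
V_SG = 0.915 + 0.503 = 1.42 V.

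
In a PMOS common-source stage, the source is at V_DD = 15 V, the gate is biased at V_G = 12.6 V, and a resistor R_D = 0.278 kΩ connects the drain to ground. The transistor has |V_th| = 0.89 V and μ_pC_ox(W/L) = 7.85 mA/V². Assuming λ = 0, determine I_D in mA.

I_D = 8.95 mA

V_SG = V_DD − V_G = 15 − 12.6 = 2.4 V, so V_ov = 2.4 − 0.89 = 1.51 V.
Assume saturation: I_D = ½ k_p V_ov² = 0.5 × 7.85 × 1.51² = 8.95 mA, giving V_SD = V_DD − I_D R_D = 15 − 8.95 × 0.278 = 12.5 V.
V_SD = 12.5 V ≥ V_ov = 1.51 V, confirming saturation.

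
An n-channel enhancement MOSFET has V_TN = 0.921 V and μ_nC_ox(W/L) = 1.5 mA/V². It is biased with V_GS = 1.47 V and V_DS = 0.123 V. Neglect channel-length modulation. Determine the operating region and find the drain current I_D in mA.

V_ov = V_GS − V_TN = 1.47 − 0.921 = 0.549 V.
Since V_DS = 0.123 V < V_ov = 0.549 V, the device is in the triode region.
I_D = k_n [V_ov · V_DS − ½ V_DS²] = 1.5 × [0.549 × 0.123 − 0.5 × 0.123²] = 0.0899 mA.

Triode; I_D = 0.0899 mA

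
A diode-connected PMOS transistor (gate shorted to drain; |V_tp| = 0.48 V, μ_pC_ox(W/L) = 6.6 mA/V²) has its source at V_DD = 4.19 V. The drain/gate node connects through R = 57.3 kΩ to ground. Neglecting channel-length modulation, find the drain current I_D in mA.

I_D = 0.0623 mA

With gate tied to drain, V_SG = V_SD ≥ V_SG − |V_tp|, so the device is in saturation.
KCL at the drain: ½ k_p (V_SG − |V_tp|)² = (V_DD − V_SG)/R.
Let x = V_SG − 0.48. Then 189 x² + x − 3.71 = 0, giving x = 0.137 V (positive root), so V_SG = 0.617 V.
I_D = (V_DD − V_SG)/R = (4.19 − 0.617) / 57.3 = 0.0623 mA.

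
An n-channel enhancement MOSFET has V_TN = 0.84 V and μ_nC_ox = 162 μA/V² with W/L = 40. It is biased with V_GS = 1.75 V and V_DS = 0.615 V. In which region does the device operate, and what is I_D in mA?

k_n = μ_nC_ox · (W/L) = 6.48 mA/V².
V_ov = V_GS − V_TN = 1.75 − 0.84 = 0.91 V.
Since V_DS = 0.615 V < V_ov = 0.91 V, the device is in the triode region.
I_D = k_n [V_ov · V_DS − ½ V_DS²] = 6.48 × [0.91 × 0.615 − 0.5 × 0.615²] = 2.4 mA.

Triode; I_D = 2.40 mA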